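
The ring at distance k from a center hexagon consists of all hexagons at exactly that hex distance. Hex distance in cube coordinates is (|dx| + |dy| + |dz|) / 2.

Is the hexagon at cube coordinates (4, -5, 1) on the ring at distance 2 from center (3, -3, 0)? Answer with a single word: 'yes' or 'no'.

|px - cx| = |4 - 3| = 1
|py - cy| = |-5 - (-3)| = 2
|pz - cz| = |1 - 0| = 1
distance = (1+2+1)/2 = 4/2 = 2
radius = 2; distance == radius -> yes

Answer: yes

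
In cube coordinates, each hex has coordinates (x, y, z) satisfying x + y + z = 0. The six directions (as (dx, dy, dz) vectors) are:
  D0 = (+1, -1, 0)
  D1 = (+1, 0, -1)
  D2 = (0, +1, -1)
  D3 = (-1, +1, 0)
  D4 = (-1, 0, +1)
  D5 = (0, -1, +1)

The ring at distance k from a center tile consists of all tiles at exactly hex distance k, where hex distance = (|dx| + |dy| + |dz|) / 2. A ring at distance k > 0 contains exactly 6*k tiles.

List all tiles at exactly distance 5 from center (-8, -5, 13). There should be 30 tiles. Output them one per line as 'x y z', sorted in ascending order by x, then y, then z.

Answer: -13 -5 18
-13 -4 17
-13 -3 16
-13 -2 15
-13 -1 14
-13 0 13
-12 -6 18
-12 0 12
-11 -7 18
-11 0 11
-10 -8 18
-10 0 10
-9 -9 18
-9 0 9
-8 -10 18
-8 0 8
-7 -10 17
-7 -1 8
-6 -10 16
-6 -2 8
-5 -10 15
-5 -3 8
-4 -10 14
-4 -4 8
-3 -10 13
-3 -9 12
-3 -8 11
-3 -7 10
-3 -6 9
-3 -5 8

Derivation:
Walk ring at distance 5 from (-8, -5, 13):
Start at center + D4*5 = (-13, -5, 18)
  hex 0: (-13, -5, 18)
  hex 1: (-12, -6, 18)
  hex 2: (-11, -7, 18)
  hex 3: (-10, -8, 18)
  hex 4: (-9, -9, 18)
  hex 5: (-8, -10, 18)
  hex 6: (-7, -10, 17)
  hex 7: (-6, -10, 16)
  hex 8: (-5, -10, 15)
  hex 9: (-4, -10, 14)
  hex 10: (-3, -10, 13)
  hex 11: (-3, -9, 12)
  hex 12: (-3, -8, 11)
  hex 13: (-3, -7, 10)
  hex 14: (-3, -6, 9)
  hex 15: (-3, -5, 8)
  hex 16: (-4, -4, 8)
  hex 17: (-5, -3, 8)
  hex 18: (-6, -2, 8)
  hex 19: (-7, -1, 8)
  hex 20: (-8, 0, 8)
  hex 21: (-9, 0, 9)
  hex 22: (-10, 0, 10)
  hex 23: (-11, 0, 11)
  hex 24: (-12, 0, 12)
  hex 25: (-13, 0, 13)
  hex 26: (-13, -1, 14)
  hex 27: (-13, -2, 15)
  hex 28: (-13, -3, 16)
  hex 29: (-13, -4, 17)
Sorted: 30 hexes.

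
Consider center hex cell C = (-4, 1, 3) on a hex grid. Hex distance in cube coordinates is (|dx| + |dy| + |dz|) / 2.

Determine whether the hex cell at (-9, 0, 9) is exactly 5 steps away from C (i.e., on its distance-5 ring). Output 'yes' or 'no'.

Answer: no

Derivation:
|px - cx| = |-9 - (-4)| = 5
|py - cy| = |0 - 1| = 1
|pz - cz| = |9 - 3| = 6
distance = (5+1+6)/2 = 12/2 = 6
radius = 5; distance != radius -> no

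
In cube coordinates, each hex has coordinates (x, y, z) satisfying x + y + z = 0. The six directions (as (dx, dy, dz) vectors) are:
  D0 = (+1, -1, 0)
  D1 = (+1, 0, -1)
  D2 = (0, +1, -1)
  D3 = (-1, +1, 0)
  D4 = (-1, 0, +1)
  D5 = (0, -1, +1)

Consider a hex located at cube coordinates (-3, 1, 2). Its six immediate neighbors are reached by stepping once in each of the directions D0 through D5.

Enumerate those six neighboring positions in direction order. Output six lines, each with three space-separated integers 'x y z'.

Answer: -2 0 2
-2 1 1
-3 2 1
-4 2 2
-4 1 3
-3 0 3

Derivation:
Center: (-3, 1, 2). Add each direction:
  D0: (-3, 1, 2) + (1, -1, 0) = (-2, 0, 2)
  D1: (-3, 1, 2) + (1, 0, -1) = (-2, 1, 1)
  D2: (-3, 1, 2) + (0, 1, -1) = (-3, 2, 1)
  D3: (-3, 1, 2) + (-1, 1, 0) = (-4, 2, 2)
  D4: (-3, 1, 2) + (-1, 0, 1) = (-4, 1, 3)
  D5: (-3, 1, 2) + (0, -1, 1) = (-3, 0, 3)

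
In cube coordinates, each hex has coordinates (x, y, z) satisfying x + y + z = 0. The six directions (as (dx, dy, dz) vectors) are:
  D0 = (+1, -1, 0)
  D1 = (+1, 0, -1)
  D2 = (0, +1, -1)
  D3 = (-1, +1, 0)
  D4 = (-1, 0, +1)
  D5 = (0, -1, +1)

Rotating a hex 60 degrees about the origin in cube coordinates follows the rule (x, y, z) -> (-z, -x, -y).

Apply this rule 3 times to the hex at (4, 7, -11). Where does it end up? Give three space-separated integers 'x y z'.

Answer: -4 -7 11

Derivation:
Start: (4, 7, -11)
Step 1: (4, 7, -11) -> (-(-11), -(4), -(7)) = (11, -4, -7)
Step 2: (11, -4, -7) -> (-(-7), -(11), -(-4)) = (7, -11, 4)
Step 3: (7, -11, 4) -> (-(4), -(7), -(-11)) = (-4, -7, 11)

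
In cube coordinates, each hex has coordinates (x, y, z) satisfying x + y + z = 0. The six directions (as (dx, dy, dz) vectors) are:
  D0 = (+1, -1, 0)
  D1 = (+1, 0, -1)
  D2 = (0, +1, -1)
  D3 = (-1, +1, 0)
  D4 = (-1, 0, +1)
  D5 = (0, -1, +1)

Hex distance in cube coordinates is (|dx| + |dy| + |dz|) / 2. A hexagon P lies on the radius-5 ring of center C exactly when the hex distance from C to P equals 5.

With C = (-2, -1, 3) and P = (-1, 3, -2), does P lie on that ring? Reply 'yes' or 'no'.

|px - cx| = |-1 - (-2)| = 1
|py - cy| = |3 - (-1)| = 4
|pz - cz| = |-2 - 3| = 5
distance = (1+4+5)/2 = 10/2 = 5
radius = 5; distance == radius -> yes

Answer: yes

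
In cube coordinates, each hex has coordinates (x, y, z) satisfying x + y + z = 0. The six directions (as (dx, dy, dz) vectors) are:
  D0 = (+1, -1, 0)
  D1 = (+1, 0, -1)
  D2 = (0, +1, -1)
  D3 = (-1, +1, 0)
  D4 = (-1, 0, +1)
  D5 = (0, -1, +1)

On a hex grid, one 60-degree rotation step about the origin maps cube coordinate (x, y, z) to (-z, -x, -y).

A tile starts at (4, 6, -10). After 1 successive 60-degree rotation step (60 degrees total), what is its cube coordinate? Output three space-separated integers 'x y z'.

Answer: 10 -4 -6

Derivation:
Start: (4, 6, -10)
Step 1: (4, 6, -10) -> (-(-10), -(4), -(6)) = (10, -4, -6)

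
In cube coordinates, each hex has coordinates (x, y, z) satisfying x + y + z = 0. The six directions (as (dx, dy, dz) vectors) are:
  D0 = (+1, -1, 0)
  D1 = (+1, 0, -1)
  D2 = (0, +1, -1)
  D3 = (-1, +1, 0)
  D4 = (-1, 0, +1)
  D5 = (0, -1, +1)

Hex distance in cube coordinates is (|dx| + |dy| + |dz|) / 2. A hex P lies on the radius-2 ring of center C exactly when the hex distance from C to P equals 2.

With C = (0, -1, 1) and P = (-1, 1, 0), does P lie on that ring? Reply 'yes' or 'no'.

Answer: yes

Derivation:
|px - cx| = |-1 - 0| = 1
|py - cy| = |1 - (-1)| = 2
|pz - cz| = |0 - 1| = 1
distance = (1+2+1)/2 = 4/2 = 2
radius = 2; distance == radius -> yes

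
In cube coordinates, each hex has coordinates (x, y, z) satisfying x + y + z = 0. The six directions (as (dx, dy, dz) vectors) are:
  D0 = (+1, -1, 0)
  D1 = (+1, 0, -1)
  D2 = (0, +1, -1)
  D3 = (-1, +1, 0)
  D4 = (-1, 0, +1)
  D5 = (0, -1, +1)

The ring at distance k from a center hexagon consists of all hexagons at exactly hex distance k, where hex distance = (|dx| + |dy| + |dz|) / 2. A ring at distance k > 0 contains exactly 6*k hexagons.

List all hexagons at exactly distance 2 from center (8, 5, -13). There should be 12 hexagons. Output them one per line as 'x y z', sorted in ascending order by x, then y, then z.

Walk ring at distance 2 from (8, 5, -13):
Start at center + D4*2 = (6, 5, -11)
  hex 0: (6, 5, -11)
  hex 1: (7, 4, -11)
  hex 2: (8, 3, -11)
  hex 3: (9, 3, -12)
  hex 4: (10, 3, -13)
  hex 5: (10, 4, -14)
  hex 6: (10, 5, -15)
  hex 7: (9, 6, -15)
  hex 8: (8, 7, -15)
  hex 9: (7, 7, -14)
  hex 10: (6, 7, -13)
  hex 11: (6, 6, -12)
Sorted: 12 hexes.

Answer: 6 5 -11
6 6 -12
6 7 -13
7 4 -11
7 7 -14
8 3 -11
8 7 -15
9 3 -12
9 6 -15
10 3 -13
10 4 -14
10 5 -15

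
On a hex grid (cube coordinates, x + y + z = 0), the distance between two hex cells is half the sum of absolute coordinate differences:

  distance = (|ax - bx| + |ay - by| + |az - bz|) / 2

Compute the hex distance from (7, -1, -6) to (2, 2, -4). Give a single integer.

Answer: 5

Derivation:
|ax - bx| = |7 - 2| = 5
|ay - by| = |-1 - 2| = 3
|az - bz| = |-6 - (-4)| = 2
distance = (5 + 3 + 2) / 2 = 10 / 2 = 5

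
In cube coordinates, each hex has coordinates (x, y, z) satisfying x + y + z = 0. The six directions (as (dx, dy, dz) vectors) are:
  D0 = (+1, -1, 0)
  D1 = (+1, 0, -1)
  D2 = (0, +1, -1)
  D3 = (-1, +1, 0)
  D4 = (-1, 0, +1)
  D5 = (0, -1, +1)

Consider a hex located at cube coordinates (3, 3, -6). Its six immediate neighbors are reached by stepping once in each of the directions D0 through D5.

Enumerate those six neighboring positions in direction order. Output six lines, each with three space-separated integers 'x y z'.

Center: (3, 3, -6). Add each direction:
  D0: (3, 3, -6) + (1, -1, 0) = (4, 2, -6)
  D1: (3, 3, -6) + (1, 0, -1) = (4, 3, -7)
  D2: (3, 3, -6) + (0, 1, -1) = (3, 4, -7)
  D3: (3, 3, -6) + (-1, 1, 0) = (2, 4, -6)
  D4: (3, 3, -6) + (-1, 0, 1) = (2, 3, -5)
  D5: (3, 3, -6) + (0, -1, 1) = (3, 2, -5)

Answer: 4 2 -6
4 3 -7
3 4 -7
2 4 -6
2 3 -5
3 2 -5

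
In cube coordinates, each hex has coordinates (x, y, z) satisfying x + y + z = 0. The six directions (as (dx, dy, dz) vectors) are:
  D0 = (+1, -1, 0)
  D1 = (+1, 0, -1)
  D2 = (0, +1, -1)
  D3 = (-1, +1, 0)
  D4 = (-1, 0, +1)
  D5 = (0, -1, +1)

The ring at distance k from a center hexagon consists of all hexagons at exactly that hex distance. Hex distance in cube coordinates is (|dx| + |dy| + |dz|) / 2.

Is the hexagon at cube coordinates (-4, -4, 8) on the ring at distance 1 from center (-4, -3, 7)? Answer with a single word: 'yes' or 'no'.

Answer: yes

Derivation:
|px - cx| = |-4 - (-4)| = 0
|py - cy| = |-4 - (-3)| = 1
|pz - cz| = |8 - 7| = 1
distance = (0+1+1)/2 = 2/2 = 1
radius = 1; distance == radius -> yes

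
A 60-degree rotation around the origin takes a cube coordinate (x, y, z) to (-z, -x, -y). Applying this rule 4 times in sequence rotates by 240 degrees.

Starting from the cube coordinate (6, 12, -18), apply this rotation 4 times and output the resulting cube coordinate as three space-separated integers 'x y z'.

Start: (6, 12, -18)
Step 1: (6, 12, -18) -> (-(-18), -(6), -(12)) = (18, -6, -12)
Step 2: (18, -6, -12) -> (-(-12), -(18), -(-6)) = (12, -18, 6)
Step 3: (12, -18, 6) -> (-(6), -(12), -(-18)) = (-6, -12, 18)
Step 4: (-6, -12, 18) -> (-(18), -(-6), -(-12)) = (-18, 6, 12)

Answer: -18 6 12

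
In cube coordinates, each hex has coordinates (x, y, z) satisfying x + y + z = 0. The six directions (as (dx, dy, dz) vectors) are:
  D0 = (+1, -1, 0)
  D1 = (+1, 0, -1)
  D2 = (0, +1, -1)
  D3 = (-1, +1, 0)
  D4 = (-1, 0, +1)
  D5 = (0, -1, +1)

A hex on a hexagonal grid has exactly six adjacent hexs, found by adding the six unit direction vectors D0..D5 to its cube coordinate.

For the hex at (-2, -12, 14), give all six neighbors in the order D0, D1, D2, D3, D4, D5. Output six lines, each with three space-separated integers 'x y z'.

Center: (-2, -12, 14). Add each direction:
  D0: (-2, -12, 14) + (1, -1, 0) = (-1, -13, 14)
  D1: (-2, -12, 14) + (1, 0, -1) = (-1, -12, 13)
  D2: (-2, -12, 14) + (0, 1, -1) = (-2, -11, 13)
  D3: (-2, -12, 14) + (-1, 1, 0) = (-3, -11, 14)
  D4: (-2, -12, 14) + (-1, 0, 1) = (-3, -12, 15)
  D5: (-2, -12, 14) + (0, -1, 1) = (-2, -13, 15)

Answer: -1 -13 14
-1 -12 13
-2 -11 13
-3 -11 14
-3 -12 15
-2 -13 15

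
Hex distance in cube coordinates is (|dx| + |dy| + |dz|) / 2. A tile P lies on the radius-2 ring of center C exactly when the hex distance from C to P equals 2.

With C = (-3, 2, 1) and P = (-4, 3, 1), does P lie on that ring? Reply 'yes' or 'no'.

|px - cx| = |-4 - (-3)| = 1
|py - cy| = |3 - 2| = 1
|pz - cz| = |1 - 1| = 0
distance = (1+1+0)/2 = 2/2 = 1
radius = 2; distance != radius -> no

Answer: no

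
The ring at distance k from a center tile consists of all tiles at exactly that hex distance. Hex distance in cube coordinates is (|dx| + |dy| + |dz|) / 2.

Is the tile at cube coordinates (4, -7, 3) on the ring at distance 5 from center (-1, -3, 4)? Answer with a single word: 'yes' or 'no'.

Answer: yes

Derivation:
|px - cx| = |4 - (-1)| = 5
|py - cy| = |-7 - (-3)| = 4
|pz - cz| = |3 - 4| = 1
distance = (5+4+1)/2 = 10/2 = 5
radius = 5; distance == radius -> yes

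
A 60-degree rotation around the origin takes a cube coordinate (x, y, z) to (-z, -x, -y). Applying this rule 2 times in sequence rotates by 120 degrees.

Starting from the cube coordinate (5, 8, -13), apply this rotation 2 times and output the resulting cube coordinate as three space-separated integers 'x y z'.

Start: (5, 8, -13)
Step 1: (5, 8, -13) -> (-(-13), -(5), -(8)) = (13, -5, -8)
Step 2: (13, -5, -8) -> (-(-8), -(13), -(-5)) = (8, -13, 5)

Answer: 8 -13 5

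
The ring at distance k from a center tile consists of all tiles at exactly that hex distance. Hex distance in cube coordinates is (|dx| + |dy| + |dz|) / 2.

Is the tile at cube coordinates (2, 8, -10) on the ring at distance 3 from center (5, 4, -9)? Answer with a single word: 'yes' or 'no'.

Answer: no

Derivation:
|px - cx| = |2 - 5| = 3
|py - cy| = |8 - 4| = 4
|pz - cz| = |-10 - (-9)| = 1
distance = (3+4+1)/2 = 8/2 = 4
radius = 3; distance != radius -> no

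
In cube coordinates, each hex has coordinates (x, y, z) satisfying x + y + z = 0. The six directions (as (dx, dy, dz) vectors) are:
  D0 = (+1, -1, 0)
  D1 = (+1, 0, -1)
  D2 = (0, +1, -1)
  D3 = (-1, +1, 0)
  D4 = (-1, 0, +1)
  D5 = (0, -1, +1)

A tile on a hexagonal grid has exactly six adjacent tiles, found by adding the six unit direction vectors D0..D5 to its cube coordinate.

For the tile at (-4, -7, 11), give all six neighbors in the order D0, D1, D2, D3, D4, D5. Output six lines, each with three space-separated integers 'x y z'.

Center: (-4, -7, 11). Add each direction:
  D0: (-4, -7, 11) + (1, -1, 0) = (-3, -8, 11)
  D1: (-4, -7, 11) + (1, 0, -1) = (-3, -7, 10)
  D2: (-4, -7, 11) + (0, 1, -1) = (-4, -6, 10)
  D3: (-4, -7, 11) + (-1, 1, 0) = (-5, -6, 11)
  D4: (-4, -7, 11) + (-1, 0, 1) = (-5, -7, 12)
  D5: (-4, -7, 11) + (0, -1, 1) = (-4, -8, 12)

Answer: -3 -8 11
-3 -7 10
-4 -6 10
-5 -6 11
-5 -7 12
-4 -8 12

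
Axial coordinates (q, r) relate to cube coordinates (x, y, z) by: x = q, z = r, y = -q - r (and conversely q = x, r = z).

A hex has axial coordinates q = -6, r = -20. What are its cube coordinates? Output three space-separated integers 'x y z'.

x = q = -6
z = r = -20
y = -x - z = -(-6) - (-20) = 26

Answer: -6 26 -20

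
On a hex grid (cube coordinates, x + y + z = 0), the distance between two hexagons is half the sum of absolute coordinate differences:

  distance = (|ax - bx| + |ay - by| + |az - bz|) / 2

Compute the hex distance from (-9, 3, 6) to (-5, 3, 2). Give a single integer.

|ax - bx| = |-9 - (-5)| = 4
|ay - by| = |3 - 3| = 0
|az - bz| = |6 - 2| = 4
distance = (4 + 0 + 4) / 2 = 8 / 2 = 4

Answer: 4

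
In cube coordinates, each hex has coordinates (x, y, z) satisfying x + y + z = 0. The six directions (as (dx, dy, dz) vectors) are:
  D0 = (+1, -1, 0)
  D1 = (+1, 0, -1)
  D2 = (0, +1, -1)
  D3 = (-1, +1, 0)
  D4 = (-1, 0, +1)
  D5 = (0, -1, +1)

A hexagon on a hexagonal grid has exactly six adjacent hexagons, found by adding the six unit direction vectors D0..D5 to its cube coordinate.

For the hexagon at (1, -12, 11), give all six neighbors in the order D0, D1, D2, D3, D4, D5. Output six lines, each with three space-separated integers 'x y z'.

Answer: 2 -13 11
2 -12 10
1 -11 10
0 -11 11
0 -12 12
1 -13 12

Derivation:
Center: (1, -12, 11). Add each direction:
  D0: (1, -12, 11) + (1, -1, 0) = (2, -13, 11)
  D1: (1, -12, 11) + (1, 0, -1) = (2, -12, 10)
  D2: (1, -12, 11) + (0, 1, -1) = (1, -11, 10)
  D3: (1, -12, 11) + (-1, 1, 0) = (0, -11, 11)
  D4: (1, -12, 11) + (-1, 0, 1) = (0, -12, 12)
  D5: (1, -12, 11) + (0, -1, 1) = (1, -13, 12)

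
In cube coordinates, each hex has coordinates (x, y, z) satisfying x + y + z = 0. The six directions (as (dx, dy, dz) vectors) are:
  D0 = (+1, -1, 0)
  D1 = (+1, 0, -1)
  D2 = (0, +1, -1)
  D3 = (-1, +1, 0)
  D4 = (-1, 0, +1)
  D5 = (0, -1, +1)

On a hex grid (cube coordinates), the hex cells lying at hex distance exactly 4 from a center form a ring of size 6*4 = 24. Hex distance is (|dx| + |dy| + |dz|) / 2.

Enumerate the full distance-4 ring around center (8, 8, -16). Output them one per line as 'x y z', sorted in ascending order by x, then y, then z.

Walk ring at distance 4 from (8, 8, -16):
Start at center + D4*4 = (4, 8, -12)
  hex 0: (4, 8, -12)
  hex 1: (5, 7, -12)
  hex 2: (6, 6, -12)
  hex 3: (7, 5, -12)
  hex 4: (8, 4, -12)
  hex 5: (9, 4, -13)
  hex 6: (10, 4, -14)
  hex 7: (11, 4, -15)
  hex 8: (12, 4, -16)
  hex 9: (12, 5, -17)
  hex 10: (12, 6, -18)
  hex 11: (12, 7, -19)
  hex 12: (12, 8, -20)
  hex 13: (11, 9, -20)
  hex 14: (10, 10, -20)
  hex 15: (9, 11, -20)
  hex 16: (8, 12, -20)
  hex 17: (7, 12, -19)
  hex 18: (6, 12, -18)
  hex 19: (5, 12, -17)
  hex 20: (4, 12, -16)
  hex 21: (4, 11, -15)
  hex 22: (4, 10, -14)
  hex 23: (4, 9, -13)
Sorted: 24 hexes.

Answer: 4 8 -12
4 9 -13
4 10 -14
4 11 -15
4 12 -16
5 7 -12
5 12 -17
6 6 -12
6 12 -18
7 5 -12
7 12 -19
8 4 -12
8 12 -20
9 4 -13
9 11 -20
10 4 -14
10 10 -20
11 4 -15
11 9 -20
12 4 -16
12 5 -17
12 6 -18
12 7 -19
12 8 -20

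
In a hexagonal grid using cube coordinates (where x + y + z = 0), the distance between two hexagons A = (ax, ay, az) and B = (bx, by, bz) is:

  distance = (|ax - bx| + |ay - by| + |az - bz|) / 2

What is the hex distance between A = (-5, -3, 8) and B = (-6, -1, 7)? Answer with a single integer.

Answer: 2

Derivation:
|ax - bx| = |-5 - (-6)| = 1
|ay - by| = |-3 - (-1)| = 2
|az - bz| = |8 - 7| = 1
distance = (1 + 2 + 1) / 2 = 4 / 2 = 2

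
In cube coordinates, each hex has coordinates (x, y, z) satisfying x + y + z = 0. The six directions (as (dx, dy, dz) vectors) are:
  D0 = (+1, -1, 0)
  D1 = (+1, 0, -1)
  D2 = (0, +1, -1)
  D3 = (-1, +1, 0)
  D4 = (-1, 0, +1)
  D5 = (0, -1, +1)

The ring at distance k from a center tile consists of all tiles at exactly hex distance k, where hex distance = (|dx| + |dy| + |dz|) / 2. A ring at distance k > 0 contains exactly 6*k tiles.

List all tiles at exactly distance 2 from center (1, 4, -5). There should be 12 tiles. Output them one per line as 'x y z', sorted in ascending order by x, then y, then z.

Answer: -1 4 -3
-1 5 -4
-1 6 -5
0 3 -3
0 6 -6
1 2 -3
1 6 -7
2 2 -4
2 5 -7
3 2 -5
3 3 -6
3 4 -7

Derivation:
Walk ring at distance 2 from (1, 4, -5):
Start at center + D4*2 = (-1, 4, -3)
  hex 0: (-1, 4, -3)
  hex 1: (0, 3, -3)
  hex 2: (1, 2, -3)
  hex 3: (2, 2, -4)
  hex 4: (3, 2, -5)
  hex 5: (3, 3, -6)
  hex 6: (3, 4, -7)
  hex 7: (2, 5, -7)
  hex 8: (1, 6, -7)
  hex 9: (0, 6, -6)
  hex 10: (-1, 6, -5)
  hex 11: (-1, 5, -4)
Sorted: 12 hexes.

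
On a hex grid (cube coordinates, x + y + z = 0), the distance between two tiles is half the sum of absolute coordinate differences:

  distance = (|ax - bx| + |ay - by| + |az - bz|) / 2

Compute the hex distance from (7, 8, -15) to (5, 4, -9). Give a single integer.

Answer: 6

Derivation:
|ax - bx| = |7 - 5| = 2
|ay - by| = |8 - 4| = 4
|az - bz| = |-15 - (-9)| = 6
distance = (2 + 4 + 6) / 2 = 12 / 2 = 6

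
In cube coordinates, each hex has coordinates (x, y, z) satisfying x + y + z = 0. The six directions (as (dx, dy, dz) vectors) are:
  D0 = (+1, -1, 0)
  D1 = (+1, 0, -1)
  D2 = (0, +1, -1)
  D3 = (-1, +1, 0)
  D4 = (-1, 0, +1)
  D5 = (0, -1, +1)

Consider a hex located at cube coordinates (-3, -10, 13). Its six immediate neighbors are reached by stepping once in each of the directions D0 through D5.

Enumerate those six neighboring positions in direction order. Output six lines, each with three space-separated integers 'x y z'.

Center: (-3, -10, 13). Add each direction:
  D0: (-3, -10, 13) + (1, -1, 0) = (-2, -11, 13)
  D1: (-3, -10, 13) + (1, 0, -1) = (-2, -10, 12)
  D2: (-3, -10, 13) + (0, 1, -1) = (-3, -9, 12)
  D3: (-3, -10, 13) + (-1, 1, 0) = (-4, -9, 13)
  D4: (-3, -10, 13) + (-1, 0, 1) = (-4, -10, 14)
  D5: (-3, -10, 13) + (0, -1, 1) = (-3, -11, 14)

Answer: -2 -11 13
-2 -10 12
-3 -9 12
-4 -9 13
-4 -10 14
-3 -11 14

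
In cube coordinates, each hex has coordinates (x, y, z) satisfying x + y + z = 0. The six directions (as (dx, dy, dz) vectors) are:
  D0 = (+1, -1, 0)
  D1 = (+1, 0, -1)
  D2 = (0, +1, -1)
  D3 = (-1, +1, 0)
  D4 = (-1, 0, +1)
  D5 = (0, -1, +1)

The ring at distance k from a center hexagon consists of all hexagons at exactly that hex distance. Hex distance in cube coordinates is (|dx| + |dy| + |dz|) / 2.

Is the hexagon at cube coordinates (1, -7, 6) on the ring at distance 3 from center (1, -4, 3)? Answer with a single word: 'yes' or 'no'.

|px - cx| = |1 - 1| = 0
|py - cy| = |-7 - (-4)| = 3
|pz - cz| = |6 - 3| = 3
distance = (0+3+3)/2 = 6/2 = 3
radius = 3; distance == radius -> yes

Answer: yes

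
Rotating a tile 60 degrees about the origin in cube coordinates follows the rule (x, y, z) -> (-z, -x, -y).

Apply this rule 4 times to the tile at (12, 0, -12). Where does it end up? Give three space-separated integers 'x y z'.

Start: (12, 0, -12)
Step 1: (12, 0, -12) -> (-(-12), -(12), -(0)) = (12, -12, 0)
Step 2: (12, -12, 0) -> (-(0), -(12), -(-12)) = (0, -12, 12)
Step 3: (0, -12, 12) -> (-(12), -(0), -(-12)) = (-12, 0, 12)
Step 4: (-12, 0, 12) -> (-(12), -(-12), -(0)) = (-12, 12, 0)

Answer: -12 12 0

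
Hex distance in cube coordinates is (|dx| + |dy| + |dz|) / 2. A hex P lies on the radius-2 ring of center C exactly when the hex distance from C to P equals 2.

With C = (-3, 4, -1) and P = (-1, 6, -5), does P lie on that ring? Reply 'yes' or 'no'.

|px - cx| = |-1 - (-3)| = 2
|py - cy| = |6 - 4| = 2
|pz - cz| = |-5 - (-1)| = 4
distance = (2+2+4)/2 = 8/2 = 4
radius = 2; distance != radius -> no

Answer: no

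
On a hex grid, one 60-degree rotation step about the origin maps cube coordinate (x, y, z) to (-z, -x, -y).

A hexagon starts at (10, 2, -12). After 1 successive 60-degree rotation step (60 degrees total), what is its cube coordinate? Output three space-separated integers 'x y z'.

Start: (10, 2, -12)
Step 1: (10, 2, -12) -> (-(-12), -(10), -(2)) = (12, -10, -2)

Answer: 12 -10 -2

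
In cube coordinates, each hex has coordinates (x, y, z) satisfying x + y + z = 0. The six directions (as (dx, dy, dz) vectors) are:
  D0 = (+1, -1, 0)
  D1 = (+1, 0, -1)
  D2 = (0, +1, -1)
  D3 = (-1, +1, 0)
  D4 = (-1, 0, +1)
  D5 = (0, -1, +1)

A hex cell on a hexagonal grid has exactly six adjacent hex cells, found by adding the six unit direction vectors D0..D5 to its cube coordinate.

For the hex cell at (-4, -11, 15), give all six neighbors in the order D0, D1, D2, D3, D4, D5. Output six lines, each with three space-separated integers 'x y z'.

Center: (-4, -11, 15). Add each direction:
  D0: (-4, -11, 15) + (1, -1, 0) = (-3, -12, 15)
  D1: (-4, -11, 15) + (1, 0, -1) = (-3, -11, 14)
  D2: (-4, -11, 15) + (0, 1, -1) = (-4, -10, 14)
  D3: (-4, -11, 15) + (-1, 1, 0) = (-5, -10, 15)
  D4: (-4, -11, 15) + (-1, 0, 1) = (-5, -11, 16)
  D5: (-4, -11, 15) + (0, -1, 1) = (-4, -12, 16)

Answer: -3 -12 15
-3 -11 14
-4 -10 14
-5 -10 15
-5 -11 16
-4 -12 16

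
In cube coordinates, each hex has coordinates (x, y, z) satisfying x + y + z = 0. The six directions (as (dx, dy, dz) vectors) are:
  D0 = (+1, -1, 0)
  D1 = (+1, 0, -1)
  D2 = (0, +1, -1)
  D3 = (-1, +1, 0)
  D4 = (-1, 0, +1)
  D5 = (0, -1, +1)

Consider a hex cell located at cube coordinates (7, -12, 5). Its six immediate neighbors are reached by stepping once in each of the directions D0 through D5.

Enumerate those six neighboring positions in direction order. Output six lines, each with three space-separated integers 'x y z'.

Answer: 8 -13 5
8 -12 4
7 -11 4
6 -11 5
6 -12 6
7 -13 6

Derivation:
Center: (7, -12, 5). Add each direction:
  D0: (7, -12, 5) + (1, -1, 0) = (8, -13, 5)
  D1: (7, -12, 5) + (1, 0, -1) = (8, -12, 4)
  D2: (7, -12, 5) + (0, 1, -1) = (7, -11, 4)
  D3: (7, -12, 5) + (-1, 1, 0) = (6, -11, 5)
  D4: (7, -12, 5) + (-1, 0, 1) = (6, -12, 6)
  D5: (7, -12, 5) + (0, -1, 1) = (7, -13, 6)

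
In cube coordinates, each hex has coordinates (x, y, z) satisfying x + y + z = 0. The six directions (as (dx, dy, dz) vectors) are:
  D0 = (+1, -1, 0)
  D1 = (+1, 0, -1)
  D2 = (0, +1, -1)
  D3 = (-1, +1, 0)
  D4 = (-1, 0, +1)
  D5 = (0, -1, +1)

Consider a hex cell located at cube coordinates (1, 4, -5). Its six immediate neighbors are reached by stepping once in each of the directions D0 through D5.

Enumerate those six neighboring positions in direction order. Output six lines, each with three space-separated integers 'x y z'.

Answer: 2 3 -5
2 4 -6
1 5 -6
0 5 -5
0 4 -4
1 3 -4

Derivation:
Center: (1, 4, -5). Add each direction:
  D0: (1, 4, -5) + (1, -1, 0) = (2, 3, -5)
  D1: (1, 4, -5) + (1, 0, -1) = (2, 4, -6)
  D2: (1, 4, -5) + (0, 1, -1) = (1, 5, -6)
  D3: (1, 4, -5) + (-1, 1, 0) = (0, 5, -5)
  D4: (1, 4, -5) + (-1, 0, 1) = (0, 4, -4)
  D5: (1, 4, -5) + (0, -1, 1) = (1, 3, -4)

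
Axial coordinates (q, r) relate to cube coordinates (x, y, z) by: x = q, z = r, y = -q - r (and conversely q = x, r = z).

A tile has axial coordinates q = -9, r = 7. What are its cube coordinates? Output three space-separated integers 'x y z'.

x = q = -9
z = r = 7
y = -x - z = -(-9) - (7) = 2

Answer: -9 2 7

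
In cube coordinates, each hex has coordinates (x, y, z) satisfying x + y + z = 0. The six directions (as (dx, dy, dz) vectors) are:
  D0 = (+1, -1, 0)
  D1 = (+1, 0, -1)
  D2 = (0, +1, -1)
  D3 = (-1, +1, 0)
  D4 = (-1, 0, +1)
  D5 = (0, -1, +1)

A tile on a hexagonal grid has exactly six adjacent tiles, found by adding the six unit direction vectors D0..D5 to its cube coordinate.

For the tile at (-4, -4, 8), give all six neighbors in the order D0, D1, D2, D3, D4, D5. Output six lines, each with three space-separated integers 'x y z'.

Answer: -3 -5 8
-3 -4 7
-4 -3 7
-5 -3 8
-5 -4 9
-4 -5 9

Derivation:
Center: (-4, -4, 8). Add each direction:
  D0: (-4, -4, 8) + (1, -1, 0) = (-3, -5, 8)
  D1: (-4, -4, 8) + (1, 0, -1) = (-3, -4, 7)
  D2: (-4, -4, 8) + (0, 1, -1) = (-4, -3, 7)
  D3: (-4, -4, 8) + (-1, 1, 0) = (-5, -3, 8)
  D4: (-4, -4, 8) + (-1, 0, 1) = (-5, -4, 9)
  D5: (-4, -4, 8) + (0, -1, 1) = (-4, -5, 9)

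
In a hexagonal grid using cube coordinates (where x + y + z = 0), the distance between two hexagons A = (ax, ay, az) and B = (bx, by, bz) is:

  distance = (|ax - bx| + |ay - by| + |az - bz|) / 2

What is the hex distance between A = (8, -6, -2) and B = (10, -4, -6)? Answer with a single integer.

Answer: 4

Derivation:
|ax - bx| = |8 - 10| = 2
|ay - by| = |-6 - (-4)| = 2
|az - bz| = |-2 - (-6)| = 4
distance = (2 + 2 + 4) / 2 = 8 / 2 = 4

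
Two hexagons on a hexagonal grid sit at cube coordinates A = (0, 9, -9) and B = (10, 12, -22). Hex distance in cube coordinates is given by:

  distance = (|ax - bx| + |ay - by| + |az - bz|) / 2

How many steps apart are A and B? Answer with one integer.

Answer: 13

Derivation:
|ax - bx| = |0 - 10| = 10
|ay - by| = |9 - 12| = 3
|az - bz| = |-9 - (-22)| = 13
distance = (10 + 3 + 13) / 2 = 26 / 2 = 13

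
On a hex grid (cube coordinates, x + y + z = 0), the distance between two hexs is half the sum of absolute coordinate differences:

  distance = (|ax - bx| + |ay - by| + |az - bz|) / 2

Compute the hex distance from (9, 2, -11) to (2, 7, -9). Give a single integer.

|ax - bx| = |9 - 2| = 7
|ay - by| = |2 - 7| = 5
|az - bz| = |-11 - (-9)| = 2
distance = (7 + 5 + 2) / 2 = 14 / 2 = 7

Answer: 7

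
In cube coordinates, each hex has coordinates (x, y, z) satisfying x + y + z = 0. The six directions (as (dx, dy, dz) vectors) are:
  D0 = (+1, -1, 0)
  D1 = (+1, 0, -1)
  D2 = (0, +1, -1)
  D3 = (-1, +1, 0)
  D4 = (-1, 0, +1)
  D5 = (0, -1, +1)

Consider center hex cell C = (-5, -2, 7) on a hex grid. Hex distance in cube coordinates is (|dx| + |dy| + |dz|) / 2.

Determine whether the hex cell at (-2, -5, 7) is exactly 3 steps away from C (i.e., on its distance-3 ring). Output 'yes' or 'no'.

Answer: yes

Derivation:
|px - cx| = |-2 - (-5)| = 3
|py - cy| = |-5 - (-2)| = 3
|pz - cz| = |7 - 7| = 0
distance = (3+3+0)/2 = 6/2 = 3
radius = 3; distance == radius -> yes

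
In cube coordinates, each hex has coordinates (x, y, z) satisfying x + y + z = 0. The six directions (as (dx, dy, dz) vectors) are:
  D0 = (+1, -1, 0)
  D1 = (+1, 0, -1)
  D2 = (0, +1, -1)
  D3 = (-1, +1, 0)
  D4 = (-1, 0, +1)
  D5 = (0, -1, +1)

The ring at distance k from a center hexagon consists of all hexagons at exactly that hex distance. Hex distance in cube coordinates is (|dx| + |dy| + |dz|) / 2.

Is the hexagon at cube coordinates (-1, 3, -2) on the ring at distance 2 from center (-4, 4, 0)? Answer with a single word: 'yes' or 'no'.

|px - cx| = |-1 - (-4)| = 3
|py - cy| = |3 - 4| = 1
|pz - cz| = |-2 - 0| = 2
distance = (3+1+2)/2 = 6/2 = 3
radius = 2; distance != radius -> no

Answer: no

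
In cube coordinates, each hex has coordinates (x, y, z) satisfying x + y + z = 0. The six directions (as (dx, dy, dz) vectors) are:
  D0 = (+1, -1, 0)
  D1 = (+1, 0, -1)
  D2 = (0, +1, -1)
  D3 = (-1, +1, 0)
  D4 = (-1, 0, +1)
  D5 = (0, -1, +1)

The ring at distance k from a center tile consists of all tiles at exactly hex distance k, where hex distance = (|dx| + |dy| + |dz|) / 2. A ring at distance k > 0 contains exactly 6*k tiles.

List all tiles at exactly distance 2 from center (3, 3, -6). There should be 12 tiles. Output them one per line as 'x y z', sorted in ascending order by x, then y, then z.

Answer: 1 3 -4
1 4 -5
1 5 -6
2 2 -4
2 5 -7
3 1 -4
3 5 -8
4 1 -5
4 4 -8
5 1 -6
5 2 -7
5 3 -8

Derivation:
Walk ring at distance 2 from (3, 3, -6):
Start at center + D4*2 = (1, 3, -4)
  hex 0: (1, 3, -4)
  hex 1: (2, 2, -4)
  hex 2: (3, 1, -4)
  hex 3: (4, 1, -5)
  hex 4: (5, 1, -6)
  hex 5: (5, 2, -7)
  hex 6: (5, 3, -8)
  hex 7: (4, 4, -8)
  hex 8: (3, 5, -8)
  hex 9: (2, 5, -7)
  hex 10: (1, 5, -6)
  hex 11: (1, 4, -5)
Sorted: 12 hexes.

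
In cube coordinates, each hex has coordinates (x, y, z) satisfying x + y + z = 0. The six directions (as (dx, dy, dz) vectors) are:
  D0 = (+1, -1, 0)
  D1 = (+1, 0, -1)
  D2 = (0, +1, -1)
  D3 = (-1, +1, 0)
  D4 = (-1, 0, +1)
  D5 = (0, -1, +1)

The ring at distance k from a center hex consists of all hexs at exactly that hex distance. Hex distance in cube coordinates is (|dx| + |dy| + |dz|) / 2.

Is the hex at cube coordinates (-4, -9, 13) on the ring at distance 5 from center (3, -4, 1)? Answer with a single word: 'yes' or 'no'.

|px - cx| = |-4 - 3| = 7
|py - cy| = |-9 - (-4)| = 5
|pz - cz| = |13 - 1| = 12
distance = (7+5+12)/2 = 24/2 = 12
radius = 5; distance != radius -> no

Answer: no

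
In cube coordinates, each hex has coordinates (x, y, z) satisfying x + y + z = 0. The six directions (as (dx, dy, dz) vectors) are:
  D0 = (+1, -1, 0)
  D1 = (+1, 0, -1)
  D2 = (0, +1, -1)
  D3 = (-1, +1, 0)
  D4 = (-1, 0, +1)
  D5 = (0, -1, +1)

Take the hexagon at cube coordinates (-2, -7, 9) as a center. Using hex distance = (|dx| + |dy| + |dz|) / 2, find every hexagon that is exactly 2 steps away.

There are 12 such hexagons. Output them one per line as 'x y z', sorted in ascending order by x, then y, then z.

Walk ring at distance 2 from (-2, -7, 9):
Start at center + D4*2 = (-4, -7, 11)
  hex 0: (-4, -7, 11)
  hex 1: (-3, -8, 11)
  hex 2: (-2, -9, 11)
  hex 3: (-1, -9, 10)
  hex 4: (0, -9, 9)
  hex 5: (0, -8, 8)
  hex 6: (0, -7, 7)
  hex 7: (-1, -6, 7)
  hex 8: (-2, -5, 7)
  hex 9: (-3, -5, 8)
  hex 10: (-4, -5, 9)
  hex 11: (-4, -6, 10)
Sorted: 12 hexes.

Answer: -4 -7 11
-4 -6 10
-4 -5 9
-3 -8 11
-3 -5 8
-2 -9 11
-2 -5 7
-1 -9 10
-1 -6 7
0 -9 9
0 -8 8
0 -7 7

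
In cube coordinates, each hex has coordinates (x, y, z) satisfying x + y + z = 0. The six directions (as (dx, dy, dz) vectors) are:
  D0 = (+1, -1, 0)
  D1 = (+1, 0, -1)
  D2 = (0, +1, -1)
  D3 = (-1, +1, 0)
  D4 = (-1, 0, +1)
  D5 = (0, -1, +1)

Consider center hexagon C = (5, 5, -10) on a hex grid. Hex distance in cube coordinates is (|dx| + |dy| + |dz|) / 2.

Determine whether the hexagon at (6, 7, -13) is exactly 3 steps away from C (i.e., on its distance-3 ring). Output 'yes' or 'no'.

Answer: yes

Derivation:
|px - cx| = |6 - 5| = 1
|py - cy| = |7 - 5| = 2
|pz - cz| = |-13 - (-10)| = 3
distance = (1+2+3)/2 = 6/2 = 3
radius = 3; distance == radius -> yes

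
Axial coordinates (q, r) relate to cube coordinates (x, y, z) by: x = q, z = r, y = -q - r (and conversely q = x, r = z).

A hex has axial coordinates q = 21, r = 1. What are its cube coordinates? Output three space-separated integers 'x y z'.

Answer: 21 -22 1

Derivation:
x = q = 21
z = r = 1
y = -x - z = -(21) - (1) = -22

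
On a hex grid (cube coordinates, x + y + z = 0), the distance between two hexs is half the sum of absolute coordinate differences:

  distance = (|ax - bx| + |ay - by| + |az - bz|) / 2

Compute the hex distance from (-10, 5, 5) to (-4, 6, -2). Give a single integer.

|ax - bx| = |-10 - (-4)| = 6
|ay - by| = |5 - 6| = 1
|az - bz| = |5 - (-2)| = 7
distance = (6 + 1 + 7) / 2 = 14 / 2 = 7

Answer: 7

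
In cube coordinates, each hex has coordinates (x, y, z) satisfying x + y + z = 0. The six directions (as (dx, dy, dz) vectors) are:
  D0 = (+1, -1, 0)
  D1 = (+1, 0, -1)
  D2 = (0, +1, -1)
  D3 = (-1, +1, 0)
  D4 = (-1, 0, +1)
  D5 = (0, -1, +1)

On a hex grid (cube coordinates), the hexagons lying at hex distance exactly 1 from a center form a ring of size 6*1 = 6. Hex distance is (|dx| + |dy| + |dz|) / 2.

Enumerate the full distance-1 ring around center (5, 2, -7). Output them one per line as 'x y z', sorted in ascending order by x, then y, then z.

Answer: 4 2 -6
4 3 -7
5 1 -6
5 3 -8
6 1 -7
6 2 -8

Derivation:
Walk ring at distance 1 from (5, 2, -7):
Start at center + D4*1 = (4, 2, -6)
  hex 0: (4, 2, -6)
  hex 1: (5, 1, -6)
  hex 2: (6, 1, -7)
  hex 3: (6, 2, -8)
  hex 4: (5, 3, -8)
  hex 5: (4, 3, -7)
Sorted: 6 hexes.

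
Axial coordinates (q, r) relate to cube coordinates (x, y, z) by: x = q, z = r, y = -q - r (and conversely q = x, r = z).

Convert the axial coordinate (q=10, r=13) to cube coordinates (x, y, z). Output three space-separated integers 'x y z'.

x = q = 10
z = r = 13
y = -x - z = -(10) - (13) = -23

Answer: 10 -23 13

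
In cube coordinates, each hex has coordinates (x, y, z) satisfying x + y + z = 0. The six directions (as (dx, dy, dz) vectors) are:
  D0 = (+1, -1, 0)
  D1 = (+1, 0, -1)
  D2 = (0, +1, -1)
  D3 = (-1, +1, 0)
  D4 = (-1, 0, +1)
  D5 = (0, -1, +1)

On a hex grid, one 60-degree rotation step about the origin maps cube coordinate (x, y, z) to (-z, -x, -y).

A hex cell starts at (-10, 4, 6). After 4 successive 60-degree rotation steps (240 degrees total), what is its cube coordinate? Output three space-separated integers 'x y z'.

Start: (-10, 4, 6)
Step 1: (-10, 4, 6) -> (-(6), -(-10), -(4)) = (-6, 10, -4)
Step 2: (-6, 10, -4) -> (-(-4), -(-6), -(10)) = (4, 6, -10)
Step 3: (4, 6, -10) -> (-(-10), -(4), -(6)) = (10, -4, -6)
Step 4: (10, -4, -6) -> (-(-6), -(10), -(-4)) = (6, -10, 4)

Answer: 6 -10 4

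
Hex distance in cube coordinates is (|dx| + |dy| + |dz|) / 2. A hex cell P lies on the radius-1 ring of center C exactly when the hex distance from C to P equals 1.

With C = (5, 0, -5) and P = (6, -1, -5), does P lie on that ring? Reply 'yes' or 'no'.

|px - cx| = |6 - 5| = 1
|py - cy| = |-1 - 0| = 1
|pz - cz| = |-5 - (-5)| = 0
distance = (1+1+0)/2 = 2/2 = 1
radius = 1; distance == radius -> yes

Answer: yes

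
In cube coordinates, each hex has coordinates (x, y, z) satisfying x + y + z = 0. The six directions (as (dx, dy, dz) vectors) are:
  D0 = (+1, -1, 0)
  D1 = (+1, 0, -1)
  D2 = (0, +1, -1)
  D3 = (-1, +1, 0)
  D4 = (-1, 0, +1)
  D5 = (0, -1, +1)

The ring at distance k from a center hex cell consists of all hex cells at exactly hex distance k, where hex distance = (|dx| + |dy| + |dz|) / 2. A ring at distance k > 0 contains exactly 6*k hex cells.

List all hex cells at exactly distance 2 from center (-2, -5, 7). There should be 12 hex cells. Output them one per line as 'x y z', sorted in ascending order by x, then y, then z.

Walk ring at distance 2 from (-2, -5, 7):
Start at center + D4*2 = (-4, -5, 9)
  hex 0: (-4, -5, 9)
  hex 1: (-3, -6, 9)
  hex 2: (-2, -7, 9)
  hex 3: (-1, -7, 8)
  hex 4: (0, -7, 7)
  hex 5: (0, -6, 6)
  hex 6: (0, -5, 5)
  hex 7: (-1, -4, 5)
  hex 8: (-2, -3, 5)
  hex 9: (-3, -3, 6)
  hex 10: (-4, -3, 7)
  hex 11: (-4, -4, 8)
Sorted: 12 hexes.

Answer: -4 -5 9
-4 -4 8
-4 -3 7
-3 -6 9
-3 -3 6
-2 -7 9
-2 -3 5
-1 -7 8
-1 -4 5
0 -7 7
0 -6 6
0 -5 5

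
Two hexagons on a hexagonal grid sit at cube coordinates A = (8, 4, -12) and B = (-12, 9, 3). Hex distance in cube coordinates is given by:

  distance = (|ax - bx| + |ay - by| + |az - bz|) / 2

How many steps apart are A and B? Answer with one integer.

Answer: 20

Derivation:
|ax - bx| = |8 - (-12)| = 20
|ay - by| = |4 - 9| = 5
|az - bz| = |-12 - 3| = 15
distance = (20 + 5 + 15) / 2 = 40 / 2 = 20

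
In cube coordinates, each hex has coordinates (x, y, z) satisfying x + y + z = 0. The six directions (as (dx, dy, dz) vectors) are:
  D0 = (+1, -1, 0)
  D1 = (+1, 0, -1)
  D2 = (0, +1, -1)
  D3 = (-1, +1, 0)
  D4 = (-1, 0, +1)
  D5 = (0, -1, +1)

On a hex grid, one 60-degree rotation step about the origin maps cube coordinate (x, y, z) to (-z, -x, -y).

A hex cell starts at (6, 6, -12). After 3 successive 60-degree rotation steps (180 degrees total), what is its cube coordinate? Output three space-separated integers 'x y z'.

Answer: -6 -6 12

Derivation:
Start: (6, 6, -12)
Step 1: (6, 6, -12) -> (-(-12), -(6), -(6)) = (12, -6, -6)
Step 2: (12, -6, -6) -> (-(-6), -(12), -(-6)) = (6, -12, 6)
Step 3: (6, -12, 6) -> (-(6), -(6), -(-12)) = (-6, -6, 12)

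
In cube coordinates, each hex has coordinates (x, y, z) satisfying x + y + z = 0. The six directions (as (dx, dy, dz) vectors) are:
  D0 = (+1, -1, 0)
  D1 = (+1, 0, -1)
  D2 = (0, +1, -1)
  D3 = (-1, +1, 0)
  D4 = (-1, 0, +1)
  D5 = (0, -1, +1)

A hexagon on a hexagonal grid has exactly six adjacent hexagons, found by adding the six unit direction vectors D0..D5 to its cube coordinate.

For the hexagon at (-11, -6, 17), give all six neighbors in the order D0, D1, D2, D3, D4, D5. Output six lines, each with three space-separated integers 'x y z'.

Answer: -10 -7 17
-10 -6 16
-11 -5 16
-12 -5 17
-12 -6 18
-11 -7 18

Derivation:
Center: (-11, -6, 17). Add each direction:
  D0: (-11, -6, 17) + (1, -1, 0) = (-10, -7, 17)
  D1: (-11, -6, 17) + (1, 0, -1) = (-10, -6, 16)
  D2: (-11, -6, 17) + (0, 1, -1) = (-11, -5, 16)
  D3: (-11, -6, 17) + (-1, 1, 0) = (-12, -5, 17)
  D4: (-11, -6, 17) + (-1, 0, 1) = (-12, -6, 18)
  D5: (-11, -6, 17) + (0, -1, 1) = (-11, -7, 18)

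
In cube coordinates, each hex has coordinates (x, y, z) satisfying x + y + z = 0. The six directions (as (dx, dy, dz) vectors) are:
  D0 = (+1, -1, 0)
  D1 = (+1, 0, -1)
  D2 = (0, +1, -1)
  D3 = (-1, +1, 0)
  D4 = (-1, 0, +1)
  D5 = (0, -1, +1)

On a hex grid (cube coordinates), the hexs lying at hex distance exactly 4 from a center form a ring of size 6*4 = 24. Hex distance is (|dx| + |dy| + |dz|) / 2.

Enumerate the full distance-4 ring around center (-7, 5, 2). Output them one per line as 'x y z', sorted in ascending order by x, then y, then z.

Walk ring at distance 4 from (-7, 5, 2):
Start at center + D4*4 = (-11, 5, 6)
  hex 0: (-11, 5, 6)
  hex 1: (-10, 4, 6)
  hex 2: (-9, 3, 6)
  hex 3: (-8, 2, 6)
  hex 4: (-7, 1, 6)
  hex 5: (-6, 1, 5)
  hex 6: (-5, 1, 4)
  hex 7: (-4, 1, 3)
  hex 8: (-3, 1, 2)
  hex 9: (-3, 2, 1)
  hex 10: (-3, 3, 0)
  hex 11: (-3, 4, -1)
  hex 12: (-3, 5, -2)
  hex 13: (-4, 6, -2)
  hex 14: (-5, 7, -2)
  hex 15: (-6, 8, -2)
  hex 16: (-7, 9, -2)
  hex 17: (-8, 9, -1)
  hex 18: (-9, 9, 0)
  hex 19: (-10, 9, 1)
  hex 20: (-11, 9, 2)
  hex 21: (-11, 8, 3)
  hex 22: (-11, 7, 4)
  hex 23: (-11, 6, 5)
Sorted: 24 hexes.

Answer: -11 5 6
-11 6 5
-11 7 4
-11 8 3
-11 9 2
-10 4 6
-10 9 1
-9 3 6
-9 9 0
-8 2 6
-8 9 -1
-7 1 6
-7 9 -2
-6 1 5
-6 8 -2
-5 1 4
-5 7 -2
-4 1 3
-4 6 -2
-3 1 2
-3 2 1
-3 3 0
-3 4 -1
-3 5 -2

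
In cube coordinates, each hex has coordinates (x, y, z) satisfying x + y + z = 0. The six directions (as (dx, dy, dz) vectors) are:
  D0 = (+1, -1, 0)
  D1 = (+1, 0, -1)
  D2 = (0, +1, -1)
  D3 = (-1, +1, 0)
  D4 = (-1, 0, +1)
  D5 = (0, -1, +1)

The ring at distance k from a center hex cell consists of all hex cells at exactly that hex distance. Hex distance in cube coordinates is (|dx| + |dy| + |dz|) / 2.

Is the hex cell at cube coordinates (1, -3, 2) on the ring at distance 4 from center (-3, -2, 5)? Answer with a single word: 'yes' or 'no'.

|px - cx| = |1 - (-3)| = 4
|py - cy| = |-3 - (-2)| = 1
|pz - cz| = |2 - 5| = 3
distance = (4+1+3)/2 = 8/2 = 4
radius = 4; distance == radius -> yes

Answer: yes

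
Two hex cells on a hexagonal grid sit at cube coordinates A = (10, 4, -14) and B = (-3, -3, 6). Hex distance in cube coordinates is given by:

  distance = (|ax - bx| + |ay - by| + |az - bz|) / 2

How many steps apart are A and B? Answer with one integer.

|ax - bx| = |10 - (-3)| = 13
|ay - by| = |4 - (-3)| = 7
|az - bz| = |-14 - 6| = 20
distance = (13 + 7 + 20) / 2 = 40 / 2 = 20

Answer: 20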